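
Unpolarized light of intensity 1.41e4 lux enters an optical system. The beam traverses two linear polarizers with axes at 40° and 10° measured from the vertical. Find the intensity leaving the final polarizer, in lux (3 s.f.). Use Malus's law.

Unpolarized light through the first polarizer → I₁ = 1.41e4 lux/2 = 7050 lux, polarized at 40°.
I₂ = I₁ · cos²(30°) = 7050 · 0.75 = 5288 lux.

I ≈ 5290 lux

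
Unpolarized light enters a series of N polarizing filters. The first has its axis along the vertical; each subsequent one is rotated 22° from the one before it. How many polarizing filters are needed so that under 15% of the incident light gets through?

N = 9

First polarizer halves the unpolarized light: factor 1/2.
Each further stage multiplies by cos²(22°) = 0.8597.
After N polarizers: T = 0.5·0.8597^(N−1). Require T < 0.15 ⇒ N−1 > ln(0.15/0.5)/ln(0.8597) = 7.96, so N−1 ≥ 8 and N = 9.
Check: N=9 gives T = 0.1492 < 0.15; N=8 gives T = 0.1735.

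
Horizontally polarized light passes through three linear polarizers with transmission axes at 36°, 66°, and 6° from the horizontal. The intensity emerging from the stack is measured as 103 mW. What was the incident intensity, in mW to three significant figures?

I₁ = I₀ cos²(36° − 0°) = I₀ cos²(36°) = 0.6545 I₀.
I₂ = I₁ cos²(66° − 36°) = 0.6545 I₀ · cos²(30°) = 0.4909 I₀.
I₃ = I₂ cos²(6° − 66°) = 0.4909 I₀ · cos²(60°) = 0.1227 I₀.
So 103 mW = 0.1227 I₀, giving I₀ = 103/0.1227 = 839.3 mW.

I₀ ≈ 839 mW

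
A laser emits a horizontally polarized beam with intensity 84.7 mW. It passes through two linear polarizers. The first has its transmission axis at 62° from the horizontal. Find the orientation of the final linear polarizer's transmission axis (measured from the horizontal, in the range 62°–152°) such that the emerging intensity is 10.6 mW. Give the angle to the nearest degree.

I₁ = I₀ cos²(62° − 0°) = I₀ cos²(62°) = 0.2204 I₀.
Target fraction: 10.6 / 84.7 mW = 0.1251 of I₀.
Need I₂/I₀ = 0.1251, so cos²(θ − 62°) = 0.1251 / 0.2204 = 0.5678.
θ − 62° = arccos(√0.5678) = 41.1°, giving θ ≈ 62 + 41.1 = 103.1°.

θ ≈ 103°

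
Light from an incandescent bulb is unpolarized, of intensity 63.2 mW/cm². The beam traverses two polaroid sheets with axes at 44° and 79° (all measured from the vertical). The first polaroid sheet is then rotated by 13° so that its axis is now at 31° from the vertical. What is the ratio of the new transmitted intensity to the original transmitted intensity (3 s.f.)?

I_new/I_old ≈ 0.667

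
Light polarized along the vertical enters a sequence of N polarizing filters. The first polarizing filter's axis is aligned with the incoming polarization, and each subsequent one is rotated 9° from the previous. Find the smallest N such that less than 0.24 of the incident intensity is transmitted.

N = 59

First polarizer is aligned with the polarization: full transmission.
Each further stage multiplies by cos²(9°) = 0.9755.
After N polarizers: T = 0.9755^(N−1). Require T < 0.24 ⇒ N−1 > ln(0.24)/ln(0.9755) = 57.60, so N−1 ≥ 58 and N = 59.
Check: N=59 gives T = 0.2376 < 0.24; N=58 gives T = 0.2436.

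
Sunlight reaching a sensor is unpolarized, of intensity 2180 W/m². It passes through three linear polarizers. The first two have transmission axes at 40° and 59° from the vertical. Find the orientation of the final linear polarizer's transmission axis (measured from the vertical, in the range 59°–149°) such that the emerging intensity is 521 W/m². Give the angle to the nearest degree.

θ ≈ 102°

Unpolarized light through the first polarizer → I₁ = ½ I₀, now polarized at 40°.
I₂ = I₁ cos²(59° − 40°) = 0.5 I₀ · cos²(19°) = 0.447 I₀.
Target fraction: 521 / 2180 W/m² = 0.239 of I₀.
Need I₃/I₀ = 0.239, so cos²(θ − 59°) = 0.239 / 0.447 = 0.5347.
θ − 59° = arccos(√0.5347) = 43.0°, giving θ ≈ 59 + 43.0 = 102.0°.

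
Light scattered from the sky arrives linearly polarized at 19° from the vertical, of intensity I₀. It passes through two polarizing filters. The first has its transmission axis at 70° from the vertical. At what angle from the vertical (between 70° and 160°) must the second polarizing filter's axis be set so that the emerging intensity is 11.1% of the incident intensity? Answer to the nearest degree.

θ ≈ 128°

By Malus's law, I₁ = I₀ cos²(70° − 19°) = I₀ cos²(51°) = 0.396 I₀.
Need I₂/I₀ = 0.111, so cos²(θ − 70°) = 0.111 / 0.396 = 0.2803.
θ − 70° = arccos(√0.2803) = 58.0°, giving θ ≈ 70 + 58.0 = 128.0°.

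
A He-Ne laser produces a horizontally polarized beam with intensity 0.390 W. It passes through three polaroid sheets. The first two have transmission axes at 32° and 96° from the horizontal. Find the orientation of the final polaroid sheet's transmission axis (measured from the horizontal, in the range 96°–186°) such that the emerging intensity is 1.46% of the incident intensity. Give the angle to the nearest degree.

θ ≈ 167°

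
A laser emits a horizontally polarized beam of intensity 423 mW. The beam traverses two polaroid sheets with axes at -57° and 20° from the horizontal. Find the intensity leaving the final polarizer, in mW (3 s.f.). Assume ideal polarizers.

I₁ = 423 mW · cos²(57°) = 125.5 mW.
I₂ = I₁ · cos²(77°) = 125.5 · 0.0506 = 6.349 mW.

I ≈ 6.35 mW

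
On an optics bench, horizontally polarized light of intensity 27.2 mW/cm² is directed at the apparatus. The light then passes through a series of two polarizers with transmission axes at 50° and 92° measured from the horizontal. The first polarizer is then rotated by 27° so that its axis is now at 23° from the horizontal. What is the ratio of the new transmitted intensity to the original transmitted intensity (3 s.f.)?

Before rotation:
By Malus's law, I₁ = I₀ cos²(50° − 0°) = I₀ cos²(50°) = 0.4132 I₀.
I₂ = I₁ cos²(92° − 50°) = 0.4132 I₀ · cos²(42°) = 0.2282 I₀.
After rotation:
I₁ = I₀ cos²(23° − 0°) = I₀ cos²(23°) = 0.8473 I₀.
I₂ = I₁ cos²(92° − 23°) = 0.8473 I₀ · cos²(69°) = 0.1088 I₀.
Ratio = 0.1088 / 0.2282 = 0.4769.

I_new/I_old ≈ 0.477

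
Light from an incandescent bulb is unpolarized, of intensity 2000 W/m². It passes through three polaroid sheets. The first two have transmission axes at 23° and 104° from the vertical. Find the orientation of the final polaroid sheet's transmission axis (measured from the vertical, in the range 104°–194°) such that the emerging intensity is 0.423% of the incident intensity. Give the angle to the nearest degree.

θ ≈ 158°

Unpolarized light through the first polarizer → I₁ = ½ I₀, now polarized at 23°.
I₂ = I₁ cos²(104° − 23°) = 0.5 I₀ · cos²(81°) = 0.01224 I₀.
Need I₃/I₀ = 0.00423, so cos²(θ − 104°) = 0.00423 / 0.01224 = 0.3457.
θ − 104° = arccos(√0.3457) = 54.0°, giving θ ≈ 104 + 54.0 = 158.0°.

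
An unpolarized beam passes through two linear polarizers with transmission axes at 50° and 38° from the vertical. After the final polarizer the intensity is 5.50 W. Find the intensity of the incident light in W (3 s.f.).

Unpolarized light through the first polarizer → I₁ = ½ I₀, now polarized at 50°.
I₂ = I₁ cos²(38° − 50°) = 0.5 I₀ · cos²(12°) = 0.4784 I₀.
So 5.50 W = 0.4784 I₀, giving I₀ = 5.50/0.4784 = 11.5 W.

I₀ ≈ 11.5 W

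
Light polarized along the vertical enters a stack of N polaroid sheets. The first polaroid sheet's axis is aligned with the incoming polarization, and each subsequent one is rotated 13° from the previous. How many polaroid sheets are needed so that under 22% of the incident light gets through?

N = 31

First polarizer is aligned with the polarization: full transmission.
Each further stage multiplies by cos²(13°) = 0.9494.
After N polarizers: T = 0.9494^(N−1). Require T < 0.22 ⇒ N−1 > ln(0.22)/ln(0.9494) = 29.16, so N−1 ≥ 30 and N = 31.
Check: N=31 gives T = 0.2106 < 0.22; N=30 gives T = 0.2218.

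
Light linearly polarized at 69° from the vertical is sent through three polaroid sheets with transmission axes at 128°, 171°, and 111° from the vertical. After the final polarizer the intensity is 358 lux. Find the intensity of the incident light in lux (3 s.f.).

I₀ ≈ 1.01e4 lux

By Malus's law, I₁ = I₀ cos²(128° − 69°) = I₀ cos²(59°) = 0.2653 I₀.
I₂ = I₁ cos²(171° − 128°) = 0.2653 I₀ · cos²(43°) = 0.1419 I₀.
I₃ = I₂ cos²(111° − 171°) = 0.1419 I₀ · cos²(60°) = 0.03547 I₀.
So 358 lux = 0.03547 I₀, giving I₀ = 358/0.03547 = 1.009e+04 lux.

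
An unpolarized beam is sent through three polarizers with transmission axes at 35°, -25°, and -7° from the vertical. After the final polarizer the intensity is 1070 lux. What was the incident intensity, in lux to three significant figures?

Unpolarized light through the first polarizer → I₁ = ½ I₀, now polarized at 35°.
I₂ = I₁ cos²(-25° − 35°) = 0.5 I₀ · cos²(60°) = 0.125 I₀.
I₃ = I₂ cos²(-7° + 25°) = 0.125 I₀ · cos²(18°) = 0.1131 I₀.
So 1070 lux = 0.1131 I₀, giving I₀ = 1070/0.1131 = 9464 lux.

I₀ ≈ 9460 lux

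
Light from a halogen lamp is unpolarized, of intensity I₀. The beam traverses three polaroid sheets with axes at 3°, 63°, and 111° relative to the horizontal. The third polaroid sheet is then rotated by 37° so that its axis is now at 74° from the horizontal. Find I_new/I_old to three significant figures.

Before rotation:
Unpolarized light through the first polarizer → I₁ = ½ I₀, now polarized at 3°.
I₂ = I₁ cos²(63° − 3°) = 0.5 I₀ · cos²(60°) = 0.125 I₀.
I₃ = I₂ cos²(111° − 63°) = 0.125 I₀ · cos²(48°) = 0.05597 I₀.
After rotation:
Unpolarized light through the first polarizer → I₁ = ½ I₀, now polarized at 3°.
I₂ = I₁ cos²(63° − 3°) = 0.5 I₀ · cos²(60°) = 0.125 I₀.
I₃ = I₂ cos²(74° − 63°) = 0.125 I₀ · cos²(11°) = 0.1204 I₀.
Ratio = 0.1204 / 0.05597 = 2.152.

I_new/I_old ≈ 2.15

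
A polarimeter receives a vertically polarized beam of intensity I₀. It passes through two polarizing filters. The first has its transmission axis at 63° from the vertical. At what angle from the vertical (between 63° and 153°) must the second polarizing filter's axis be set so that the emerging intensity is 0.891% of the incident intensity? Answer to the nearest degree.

I₁ = I₀ cos²(63° − 0°) = I₀ cos²(63°) = 0.2061 I₀.
Need I₂/I₀ = 0.00891, so cos²(θ − 63°) = 0.00891 / 0.2061 = 0.04323.
θ − 63° = arccos(√0.04323) = 78.0°, giving θ ≈ 63 + 78.0 = 141.0°.

θ ≈ 141°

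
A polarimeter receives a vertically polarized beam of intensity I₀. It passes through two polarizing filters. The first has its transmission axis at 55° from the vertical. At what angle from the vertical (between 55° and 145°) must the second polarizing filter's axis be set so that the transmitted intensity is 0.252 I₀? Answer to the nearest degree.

θ ≈ 84°

I₁ = I₀ cos²(55° − 0°) = I₀ cos²(55°) = 0.329 I₀.
Need I₂/I₀ = 0.252, so cos²(θ − 55°) = 0.252 / 0.329 = 0.766.
θ − 55° = arccos(√0.766) = 28.9°, giving θ ≈ 55 + 28.9 = 83.9°.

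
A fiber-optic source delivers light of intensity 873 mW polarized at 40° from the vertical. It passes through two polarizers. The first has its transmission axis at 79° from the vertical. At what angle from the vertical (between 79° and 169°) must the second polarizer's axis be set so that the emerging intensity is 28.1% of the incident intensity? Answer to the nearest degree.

I₁ = I₀ cos²(79° − 40°) = I₀ cos²(39°) = 0.604 I₀.
Need I₂/I₀ = 0.281, so cos²(θ − 79°) = 0.281 / 0.604 = 0.4653.
θ − 79° = arccos(√0.4653) = 47.0°, giving θ ≈ 79 + 47.0 = 126.0°.

θ ≈ 126°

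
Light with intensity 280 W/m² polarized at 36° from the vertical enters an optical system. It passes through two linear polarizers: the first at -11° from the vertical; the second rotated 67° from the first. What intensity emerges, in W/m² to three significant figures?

I₁ = 280 W/m² · cos²(47°) = 130.2 W/m².
I₂ = I₁ · cos²(67°) = 130.2 · 0.1527 = 19.88 W/m².

I ≈ 19.9 W/m²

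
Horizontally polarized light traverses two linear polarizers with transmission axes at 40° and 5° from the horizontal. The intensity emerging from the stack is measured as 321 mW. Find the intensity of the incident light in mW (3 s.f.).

I₀ ≈ 815 mW

I₁ = I₀ cos²(40° − 0°) = I₀ cos²(40°) = 0.5868 I₀.
I₂ = I₁ cos²(5° − 40°) = 0.5868 I₀ · cos²(35°) = 0.3938 I₀.
So 321 mW = 0.3938 I₀, giving I₀ = 321/0.3938 = 815.2 mW.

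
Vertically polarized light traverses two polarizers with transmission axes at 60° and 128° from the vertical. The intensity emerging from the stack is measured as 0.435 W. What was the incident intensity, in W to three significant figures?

I₁ = I₀ cos²(60° − 0°) = I₀ cos²(60°) = 0.25 I₀.
I₂ = I₁ cos²(128° − 60°) = 0.25 I₀ · cos²(68°) = 0.03508 I₀.
So 0.435 W = 0.03508 I₀, giving I₀ = 0.435/0.03508 = 12.4 W.

I₀ ≈ 12.4 W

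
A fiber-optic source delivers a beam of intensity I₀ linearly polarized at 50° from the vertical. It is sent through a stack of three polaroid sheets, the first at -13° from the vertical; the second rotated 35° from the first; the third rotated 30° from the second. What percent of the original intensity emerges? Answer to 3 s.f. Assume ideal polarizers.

By Malus's law, I₁ = I₀ cos²(-13° − 50°) = I₀ cos²(63°) = 0.2061 I₀.
I₂ = I₁ cos²(35°) = 0.2061 · 0.671 I₀ = 0.1383 I₀.
I₃ = I₂ cos²(30°) = 0.1383 · 0.75 I₀ = 0.1037 I₀.
That is 10.37% of the incident intensity.

≈ 10.4%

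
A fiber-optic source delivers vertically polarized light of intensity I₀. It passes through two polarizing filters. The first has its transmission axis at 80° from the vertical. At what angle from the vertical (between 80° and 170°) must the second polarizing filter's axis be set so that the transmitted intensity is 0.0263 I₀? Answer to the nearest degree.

I₁ = I₀ cos²(80° − 0°) = I₀ cos²(80°) = 0.03015 I₀.
Need I₂/I₀ = 0.0263, so cos²(θ − 80°) = 0.0263 / 0.03015 = 0.8722.
θ − 80° = arccos(√0.8722) = 20.9°, giving θ ≈ 80 + 20.9 = 100.9°.

θ ≈ 101°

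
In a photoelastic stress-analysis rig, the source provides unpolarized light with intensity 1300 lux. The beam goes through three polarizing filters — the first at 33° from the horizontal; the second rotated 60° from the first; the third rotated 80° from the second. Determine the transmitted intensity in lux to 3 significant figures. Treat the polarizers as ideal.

I ≈ 4.90 lux

Unpolarized light through the first polarizer → I₁ = 1300 lux/2 = 650 lux, polarized at 33°.
I₂ = I₁ · cos²(60°) = 650 · 0.25 = 162.5 lux.
I₃ = I₂ · cos²(80°) = 162.5 · 0.03015 = 4.9 lux.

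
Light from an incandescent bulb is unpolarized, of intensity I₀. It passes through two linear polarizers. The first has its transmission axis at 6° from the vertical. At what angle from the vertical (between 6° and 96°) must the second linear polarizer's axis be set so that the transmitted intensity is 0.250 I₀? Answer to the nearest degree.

Unpolarized light through the first polarizer → I₁ = ½ I₀, now polarized at 6°.
Need I₂/I₀ = 0.25, so cos²(θ − 6°) = 0.25 / 0.5 = 0.5.
θ − 6° = arccos(√0.5) = 45.0°, giving θ ≈ 6 + 45.0 = 51.0°.

θ ≈ 51°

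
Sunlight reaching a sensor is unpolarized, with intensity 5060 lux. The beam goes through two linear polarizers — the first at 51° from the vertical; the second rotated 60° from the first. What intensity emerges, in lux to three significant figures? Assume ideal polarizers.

Unpolarized light through the first polarizer → I₁ = 5060 lux/2 = 2530 lux, polarized at 51°.
I₂ = I₁ · cos²(60°) = 2530 · 0.25 = 632.5 lux.

I ≈ 633 lux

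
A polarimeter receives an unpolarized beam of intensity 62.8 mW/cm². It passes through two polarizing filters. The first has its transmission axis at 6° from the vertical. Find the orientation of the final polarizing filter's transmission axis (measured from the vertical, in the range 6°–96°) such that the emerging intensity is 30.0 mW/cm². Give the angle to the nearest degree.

Unpolarized light through the first polarizer → I₁ = ½ I₀, now polarized at 6°.
Target fraction: 30.0 / 62.8 mW/cm² = 0.4777 of I₀.
Need I₂/I₀ = 0.4777, so cos²(θ − 6°) = 0.4777 / 0.5 = 0.9554.
θ − 6° = arccos(√0.9554) = 12.2°, giving θ ≈ 6 + 12.2 = 18.2°.

θ ≈ 18°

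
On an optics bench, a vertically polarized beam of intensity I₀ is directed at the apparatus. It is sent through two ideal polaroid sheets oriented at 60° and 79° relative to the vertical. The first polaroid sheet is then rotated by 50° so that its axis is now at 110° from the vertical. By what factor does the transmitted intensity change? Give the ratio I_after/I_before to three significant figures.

I_new/I_old ≈ 0.385

Before rotation:
I₁ = I₀ cos²(60° − 0°) = I₀ cos²(60°) = 0.25 I₀.
I₂ = I₁ cos²(79° − 60°) = 0.25 I₀ · cos²(19°) = 0.2235 I₀.
After rotation:
I₁ = I₀ cos²(110° − 0°) = I₀ cos²(70°) = 0.117 I₀.
I₂ = I₁ cos²(79° − 110°) = 0.117 I₀ · cos²(31°) = 0.08595 I₀.
Ratio = 0.08595 / 0.2235 = 0.3846.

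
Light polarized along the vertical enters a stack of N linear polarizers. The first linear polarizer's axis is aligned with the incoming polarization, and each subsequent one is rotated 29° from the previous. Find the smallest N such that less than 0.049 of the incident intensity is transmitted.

N = 13

First polarizer is aligned with the polarization: full transmission.
Each further stage multiplies by cos²(29°) = 0.765.
After N polarizers: T = 0.765^(N−1). Require T < 0.049 ⇒ N−1 > ln(0.049)/ln(0.765) = 11.26, so N−1 ≥ 12 and N = 13.
Check: N=13 gives T = 0.04015 < 0.049; N=12 gives T = 0.05248.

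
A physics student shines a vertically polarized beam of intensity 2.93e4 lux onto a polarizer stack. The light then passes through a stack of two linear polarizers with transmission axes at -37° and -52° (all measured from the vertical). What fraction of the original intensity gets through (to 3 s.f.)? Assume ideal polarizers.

I₁ = 2.93e4 lux · cos²(37°) = 1.869e+04 lux.
I₂ = I₁ · cos²(15°) = 1.869e+04 · 0.933 = 1.744e+04 lux.
Transmitted fraction = 0.5951.

I/I₀ ≈ 0.595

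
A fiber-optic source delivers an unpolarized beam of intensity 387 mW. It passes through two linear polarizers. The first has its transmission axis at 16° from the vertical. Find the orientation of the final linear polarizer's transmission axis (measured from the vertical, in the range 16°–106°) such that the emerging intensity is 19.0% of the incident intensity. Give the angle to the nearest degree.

θ ≈ 68°

Unpolarized light through the first polarizer → I₁ = ½ I₀, now polarized at 16°.
Need I₂/I₀ = 0.19, so cos²(θ − 16°) = 0.19 / 0.5 = 0.38.
θ − 16° = arccos(√0.38) = 51.9°, giving θ ≈ 16 + 51.9 = 67.9°.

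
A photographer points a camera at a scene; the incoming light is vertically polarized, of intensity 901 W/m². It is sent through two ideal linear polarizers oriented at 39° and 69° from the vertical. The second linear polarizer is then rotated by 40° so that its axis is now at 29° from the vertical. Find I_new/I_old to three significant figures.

I_new/I_old ≈ 1.29

Before rotation:
I₁ = I₀ cos²(39° − 0°) = I₀ cos²(39°) = 0.604 I₀.
I₂ = I₁ cos²(69° − 39°) = 0.604 I₀ · cos²(30°) = 0.453 I₀.
After rotation:
I₁ = I₀ cos²(39° − 0°) = I₀ cos²(39°) = 0.604 I₀.
I₂ = I₁ cos²(29° − 39°) = 0.604 I₀ · cos²(10°) = 0.5857 I₀.
Ratio = 0.5857 / 0.453 = 1.293.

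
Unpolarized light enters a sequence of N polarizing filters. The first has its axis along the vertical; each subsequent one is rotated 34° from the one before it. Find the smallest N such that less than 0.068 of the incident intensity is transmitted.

N = 7

First polarizer halves the unpolarized light: factor 1/2.
Each further stage multiplies by cos²(34°) = 0.6873.
After N polarizers: T = 0.5·0.6873^(N−1). Require T < 0.068 ⇒ N−1 > ln(0.068/0.5)/ln(0.6873) = 5.32, so N−1 ≥ 6 and N = 7.
Check: N=7 gives T = 0.05271 < 0.068; N=6 gives T = 0.07669.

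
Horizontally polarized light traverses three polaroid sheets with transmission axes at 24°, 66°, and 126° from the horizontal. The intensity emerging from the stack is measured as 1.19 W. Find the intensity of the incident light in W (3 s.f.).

I₀ ≈ 10.3 W

I₁ = I₀ cos²(24° − 0°) = I₀ cos²(24°) = 0.8346 I₀.
I₂ = I₁ cos²(66° − 24°) = 0.8346 I₀ · cos²(42°) = 0.4609 I₀.
I₃ = I₂ cos²(126° − 66°) = 0.4609 I₀ · cos²(60°) = 0.1152 I₀.
So 1.19 W = 0.1152 I₀, giving I₀ = 1.19/0.1152 = 10.33 W.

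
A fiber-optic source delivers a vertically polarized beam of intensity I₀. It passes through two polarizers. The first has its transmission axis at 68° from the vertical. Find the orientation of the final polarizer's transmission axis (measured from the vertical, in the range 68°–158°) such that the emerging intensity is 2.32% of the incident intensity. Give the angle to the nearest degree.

I₁ = I₀ cos²(68° − 0°) = I₀ cos²(68°) = 0.1403 I₀.
Need I₂/I₀ = 0.0232, so cos²(θ − 68°) = 0.0232 / 0.1403 = 0.1653.
θ − 68° = arccos(√0.1653) = 66.0°, giving θ ≈ 68 + 66.0 = 134.0°.

θ ≈ 134°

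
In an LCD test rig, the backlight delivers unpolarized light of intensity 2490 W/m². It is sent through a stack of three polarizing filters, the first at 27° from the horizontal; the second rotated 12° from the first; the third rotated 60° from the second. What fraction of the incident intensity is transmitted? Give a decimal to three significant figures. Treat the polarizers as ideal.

I/I₀ ≈ 0.120

Unpolarized light through the first polarizer → I₁ = 2490 W/m²/2 = 1245 W/m², polarized at 27°.
I₂ = I₁ · cos²(12°) = 1245 · 0.9568 = 1191 W/m².
I₃ = I₂ · cos²(60°) = 1191 · 0.25 = 297.8 W/m².
Transmitted fraction = 0.1196.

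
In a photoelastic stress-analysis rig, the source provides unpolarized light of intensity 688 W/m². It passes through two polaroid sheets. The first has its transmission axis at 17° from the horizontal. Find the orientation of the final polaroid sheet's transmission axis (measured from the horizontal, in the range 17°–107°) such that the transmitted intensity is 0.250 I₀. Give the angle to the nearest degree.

Unpolarized light through the first polarizer → I₁ = ½ I₀, now polarized at 17°.
Need I₂/I₀ = 0.25, so cos²(θ − 17°) = 0.25 / 0.5 = 0.5.
θ − 17° = arccos(√0.5) = 45.0°, giving θ ≈ 17 + 45.0 = 62.0°.

θ ≈ 62°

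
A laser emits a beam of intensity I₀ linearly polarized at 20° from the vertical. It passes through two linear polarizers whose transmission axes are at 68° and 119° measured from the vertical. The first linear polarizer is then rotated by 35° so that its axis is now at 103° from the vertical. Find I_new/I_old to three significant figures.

Before rotation:
I₁ = I₀ cos²(68° − 20°) = I₀ cos²(48°) = 0.4477 I₀.
I₂ = I₁ cos²(119° − 68°) = 0.4477 I₀ · cos²(51°) = 0.1773 I₀.
After rotation:
I₁ = I₀ cos²(103° − 20°) = I₀ cos²(83°) = 0.01485 I₀.
I₂ = I₁ cos²(119° − 103°) = 0.01485 I₀ · cos²(16°) = 0.01372 I₀.
Ratio = 0.01372 / 0.1773 = 0.07739.

I_new/I_old ≈ 0.0774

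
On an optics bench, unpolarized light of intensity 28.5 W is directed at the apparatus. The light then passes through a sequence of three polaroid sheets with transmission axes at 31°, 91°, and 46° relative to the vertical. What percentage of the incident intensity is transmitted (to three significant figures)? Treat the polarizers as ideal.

Unpolarized light through the first polarizer → I₁ = 28.5 W/2 = 14.25 W, polarized at 31°.
I₂ = I₁ · cos²(60°) = 14.25 · 0.25 = 3.563 W.
I₃ = I₂ · cos²(45°) = 3.563 · 0.5 = 1.781 W.
That is 6.25% of the incident intensity.

≈ 6.25%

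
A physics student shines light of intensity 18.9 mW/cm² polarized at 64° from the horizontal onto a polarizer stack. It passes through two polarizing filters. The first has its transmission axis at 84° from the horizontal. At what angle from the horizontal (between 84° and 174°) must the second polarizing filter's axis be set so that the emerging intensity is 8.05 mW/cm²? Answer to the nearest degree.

θ ≈ 130°

By Malus's law, I₁ = I₀ cos²(84° − 64°) = I₀ cos²(20°) = 0.883 I₀.
Target fraction: 8.05 / 18.9 mW/cm² = 0.4259 of I₀.
Need I₂/I₀ = 0.4259, so cos²(θ − 84°) = 0.4259 / 0.883 = 0.4824.
θ − 84° = arccos(√0.4824) = 46.0°, giving θ ≈ 84 + 46.0 = 130.0°.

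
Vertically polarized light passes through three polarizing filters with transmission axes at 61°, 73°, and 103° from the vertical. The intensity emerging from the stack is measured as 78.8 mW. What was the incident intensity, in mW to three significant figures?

I₀ ≈ 467 mW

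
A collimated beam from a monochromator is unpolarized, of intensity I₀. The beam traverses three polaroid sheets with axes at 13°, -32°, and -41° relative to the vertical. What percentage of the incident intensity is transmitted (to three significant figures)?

≈ 24.4%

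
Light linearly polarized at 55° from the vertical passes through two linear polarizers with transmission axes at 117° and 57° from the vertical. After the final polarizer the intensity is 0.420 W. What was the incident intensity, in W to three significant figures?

I₀ ≈ 7.62 W

By Malus's law, I₁ = I₀ cos²(117° − 55°) = I₀ cos²(62°) = 0.2204 I₀.
I₂ = I₁ cos²(57° − 117°) = 0.2204 I₀ · cos²(60°) = 0.0551 I₀.
So 0.420 W = 0.0551 I₀, giving I₀ = 0.420/0.0551 = 7.622 W.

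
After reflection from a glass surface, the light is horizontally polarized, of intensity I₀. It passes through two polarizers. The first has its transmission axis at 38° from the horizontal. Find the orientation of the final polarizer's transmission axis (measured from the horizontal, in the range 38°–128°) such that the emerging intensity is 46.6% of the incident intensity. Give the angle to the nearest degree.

I₁ = I₀ cos²(38° − 0°) = I₀ cos²(38°) = 0.621 I₀.
Need I₂/I₀ = 0.466, so cos²(θ − 38°) = 0.466 / 0.621 = 0.7504.
θ − 38° = arccos(√0.7504) = 30.0°, giving θ ≈ 38 + 30.0 = 68.0°.

θ ≈ 68°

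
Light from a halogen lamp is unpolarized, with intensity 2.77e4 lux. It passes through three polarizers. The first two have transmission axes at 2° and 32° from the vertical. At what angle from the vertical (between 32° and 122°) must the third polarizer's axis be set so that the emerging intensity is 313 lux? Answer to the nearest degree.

θ ≈ 112°

Unpolarized light through the first polarizer → I₁ = ½ I₀, now polarized at 2°.
I₂ = I₁ cos²(32° − 2°) = 0.5 I₀ · cos²(30°) = 0.375 I₀.
Target fraction: 313 / 2.77e4 lux = 0.0113 of I₀.
Need I₃/I₀ = 0.0113, so cos²(θ − 32°) = 0.0113 / 0.375 = 0.03013.
θ − 32° = arccos(√0.03013) = 80.0°, giving θ ≈ 32 + 80.0 = 112.0°.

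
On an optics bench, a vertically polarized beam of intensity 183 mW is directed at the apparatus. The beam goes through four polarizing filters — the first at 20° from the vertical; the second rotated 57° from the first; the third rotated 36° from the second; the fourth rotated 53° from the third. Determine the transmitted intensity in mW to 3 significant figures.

I₁ = 183 mW · cos²(20°) = 161.6 mW.
I₂ = I₁ · cos²(57°) = 161.6 · 0.2966 = 47.93 mW.
I₃ = I₂ · cos²(36°) = 47.93 · 0.6545 = 31.37 mW.
I₄ = I₃ · cos²(53°) = 31.37 · 0.3622 = 11.36 mW.

I ≈ 11.4 mW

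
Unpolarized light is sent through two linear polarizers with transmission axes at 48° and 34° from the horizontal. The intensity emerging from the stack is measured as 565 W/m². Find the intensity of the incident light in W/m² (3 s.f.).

Unpolarized light through the first polarizer → I₁ = ½ I₀, now polarized at 48°.
I₂ = I₁ cos²(34° − 48°) = 0.5 I₀ · cos²(14°) = 0.4707 I₀.
So 565 W/m² = 0.4707 I₀, giving I₀ = 565/0.4707 = 1200 W/m².

I₀ ≈ 1200 W/m²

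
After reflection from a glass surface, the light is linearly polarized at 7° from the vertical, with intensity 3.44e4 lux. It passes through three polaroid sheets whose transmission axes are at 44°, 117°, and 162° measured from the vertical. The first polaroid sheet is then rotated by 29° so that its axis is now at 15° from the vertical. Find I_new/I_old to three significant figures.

Before rotation:
I₁ = I₀ cos²(44° − 7°) = I₀ cos²(37°) = 0.6378 I₀.
I₂ = I₁ cos²(117° − 44°) = 0.6378 I₀ · cos²(73°) = 0.05452 I₀.
I₃ = I₂ cos²(162° − 117°) = 0.05452 I₀ · cos²(45°) = 0.02726 I₀.
After rotation:
I₁ = I₀ cos²(15° − 7°) = I₀ cos²(8°) = 0.9806 I₀.
Angle between axes 1 and 2: 78°. I₂ = 0.9806 I₀ · cos²(78°) = 0.04239 I₀.
I₃ = I₂ cos²(162° − 117°) = 0.04239 I₀ · cos²(45°) = 0.02119 I₀.
Ratio = 0.02119 / 0.02726 = 0.7775.

I_new/I_old ≈ 0.777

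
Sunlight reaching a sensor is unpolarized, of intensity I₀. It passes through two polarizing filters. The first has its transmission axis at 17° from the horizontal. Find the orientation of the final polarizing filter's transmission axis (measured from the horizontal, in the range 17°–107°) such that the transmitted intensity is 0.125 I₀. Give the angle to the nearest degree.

Unpolarized light through the first polarizer → I₁ = ½ I₀, now polarized at 17°.
Need I₂/I₀ = 0.125, so cos²(θ − 17°) = 0.125 / 0.5 = 0.25.
θ − 17° = arccos(√0.25) = 60.0°, giving θ ≈ 17 + 60.0 = 77.0°.

θ ≈ 77°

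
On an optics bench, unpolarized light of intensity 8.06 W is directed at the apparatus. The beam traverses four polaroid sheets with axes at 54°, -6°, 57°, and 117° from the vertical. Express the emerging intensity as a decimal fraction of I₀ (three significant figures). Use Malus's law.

I/I₀ ≈ 0.00644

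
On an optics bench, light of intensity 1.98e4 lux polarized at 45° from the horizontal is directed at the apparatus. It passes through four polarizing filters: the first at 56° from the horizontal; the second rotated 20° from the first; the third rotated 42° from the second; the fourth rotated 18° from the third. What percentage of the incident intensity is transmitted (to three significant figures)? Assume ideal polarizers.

≈ 42.5%

By Malus's law, I₁ = 1.98e4 lux · cos²(11°) = 1.908e+04 lux.
I₂ = I₁ · cos²(20°) = 1.908e+04 · 0.883 = 1.685e+04 lux.
I₃ = I₂ · cos²(42°) = 1.685e+04 · 0.5523 = 9304 lux.
I₄ = I₃ · cos²(18°) = 9304 · 0.9045 = 8416 lux.
That is 42.5% of the incident intensity.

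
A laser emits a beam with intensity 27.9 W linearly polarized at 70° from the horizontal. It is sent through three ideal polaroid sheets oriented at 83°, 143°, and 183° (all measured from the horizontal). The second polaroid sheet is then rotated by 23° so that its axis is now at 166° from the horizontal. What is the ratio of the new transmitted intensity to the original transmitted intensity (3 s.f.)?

Before rotation:
By Malus's law, I₁ = I₀ cos²(83° − 70°) = I₀ cos²(13°) = 0.9494 I₀.
I₂ = I₁ cos²(143° − 83°) = 0.9494 I₀ · cos²(60°) = 0.2373 I₀.
I₃ = I₂ cos²(183° − 143°) = 0.2373 I₀ · cos²(40°) = 0.1393 I₀.
After rotation:
I₁ = I₀ cos²(83° − 70°) = I₀ cos²(13°) = 0.9494 I₀.
I₂ = I₁ cos²(166° − 83°) = 0.9494 I₀ · cos²(83°) = 0.0141 I₀.
I₃ = I₂ cos²(183° − 166°) = 0.0141 I₀ · cos²(17°) = 0.0129 I₀.
Ratio = 0.0129 / 0.1393 = 0.09258.

I_new/I_old ≈ 0.0926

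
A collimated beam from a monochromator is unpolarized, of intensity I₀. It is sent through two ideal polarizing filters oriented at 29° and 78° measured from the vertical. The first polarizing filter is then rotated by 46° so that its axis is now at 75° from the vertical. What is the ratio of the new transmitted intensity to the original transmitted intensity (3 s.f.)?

I_new/I_old ≈ 2.32

Before rotation:
Unpolarized light through the first polarizer → I₁ = ½ I₀, now polarized at 29°.
I₂ = I₁ cos²(78° − 29°) = 0.5 I₀ · cos²(49°) = 0.2152 I₀.
After rotation:
Unpolarized light through the first polarizer → I₁ = ½ I₀, now polarized at 75°.
I₂ = I₁ cos²(78° − 75°) = 0.5 I₀ · cos²(3°) = 0.4986 I₀.
Ratio = 0.4986 / 0.2152 = 2.317.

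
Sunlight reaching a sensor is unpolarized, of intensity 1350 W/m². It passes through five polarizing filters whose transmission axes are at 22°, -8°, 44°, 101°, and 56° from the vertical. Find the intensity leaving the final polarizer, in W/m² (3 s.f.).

I ≈ 28.5 W/m²

Unpolarized light through the first polarizer → I₁ = 1350 W/m²/2 = 675 W/m², polarized at 22°.
I₂ = I₁ · cos²(30°) = 675 · 0.75 = 506.3 W/m².
I₃ = I₂ · cos²(52°) = 506.3 · 0.379 = 191.9 W/m².
I₄ = I₃ · cos²(57°) = 191.9 · 0.2966 = 56.92 W/m².
I₅ = I₄ · cos²(45°) = 56.92 · 0.5 = 28.46 W/m².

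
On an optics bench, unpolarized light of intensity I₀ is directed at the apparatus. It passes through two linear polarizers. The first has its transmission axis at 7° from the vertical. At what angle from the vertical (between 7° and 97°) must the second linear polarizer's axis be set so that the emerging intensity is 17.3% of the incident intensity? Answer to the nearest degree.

θ ≈ 61°

Unpolarized light through the first polarizer → I₁ = ½ I₀, now polarized at 7°.
Need I₂/I₀ = 0.173, so cos²(θ − 7°) = 0.173 / 0.5 = 0.346.
θ − 7° = arccos(√0.346) = 54.0°, giving θ ≈ 7 + 54.0 = 61.0°.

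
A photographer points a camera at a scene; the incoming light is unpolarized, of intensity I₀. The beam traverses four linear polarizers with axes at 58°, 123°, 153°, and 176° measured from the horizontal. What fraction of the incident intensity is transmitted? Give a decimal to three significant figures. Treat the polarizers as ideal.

≈ 0.0568 I₀

Unpolarized light through the first polarizer → I₁ = ½ I₀, now polarized at 58°.
I₂ = I₁ cos²(123° − 58°) = 0.5 I₀ · cos²(65°) = 0.0893 I₀.
I₃ = I₂ cos²(153° − 123°) = 0.0893 I₀ · cos²(30°) = 0.06698 I₀.
I₄ = I₃ cos²(176° − 153°) = 0.06698 I₀ · cos²(23°) = 0.05675 I₀.
Transmitted fraction = 0.05675.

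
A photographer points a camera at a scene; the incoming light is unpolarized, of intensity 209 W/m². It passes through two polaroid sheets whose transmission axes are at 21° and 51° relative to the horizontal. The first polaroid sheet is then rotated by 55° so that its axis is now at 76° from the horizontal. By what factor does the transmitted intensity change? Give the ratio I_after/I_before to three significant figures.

I_new/I_old ≈ 1.10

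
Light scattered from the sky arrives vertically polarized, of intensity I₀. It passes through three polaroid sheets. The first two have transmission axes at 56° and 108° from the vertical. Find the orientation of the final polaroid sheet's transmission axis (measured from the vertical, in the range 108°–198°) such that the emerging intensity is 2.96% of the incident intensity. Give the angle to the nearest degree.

θ ≈ 168°

I₁ = I₀ cos²(56° − 0°) = I₀ cos²(56°) = 0.3127 I₀.
I₂ = I₁ cos²(108° − 56°) = 0.3127 I₀ · cos²(52°) = 0.1185 I₀.
Need I₃/I₀ = 0.0296, so cos²(θ − 108°) = 0.0296 / 0.1185 = 0.2497.
θ − 108° = arccos(√0.2497) = 60.0°, giving θ ≈ 108 + 60.0 = 168.0°.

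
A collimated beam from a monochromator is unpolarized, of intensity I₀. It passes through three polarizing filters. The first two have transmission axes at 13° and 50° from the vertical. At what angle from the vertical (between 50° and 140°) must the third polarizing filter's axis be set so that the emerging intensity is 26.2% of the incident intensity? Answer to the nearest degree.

Unpolarized light through the first polarizer → I₁ = ½ I₀, now polarized at 13°.
I₂ = I₁ cos²(50° − 13°) = 0.5 I₀ · cos²(37°) = 0.3189 I₀.
Need I₃/I₀ = 0.262, so cos²(θ − 50°) = 0.262 / 0.3189 = 0.8216.
θ − 50° = arccos(√0.8216) = 25.0°, giving θ ≈ 50 + 25.0 = 75.0°.

θ ≈ 75°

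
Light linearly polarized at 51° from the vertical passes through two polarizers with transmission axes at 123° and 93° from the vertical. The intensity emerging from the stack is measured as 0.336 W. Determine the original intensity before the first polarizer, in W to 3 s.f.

By Malus's law, I₁ = I₀ cos²(123° − 51°) = I₀ cos²(72°) = 0.09549 I₀.
I₂ = I₁ cos²(93° − 123°) = 0.09549 I₀ · cos²(30°) = 0.07162 I₀.
So 0.336 W = 0.07162 I₀, giving I₀ = 0.336/0.07162 = 4.692 W.

I₀ ≈ 4.69 W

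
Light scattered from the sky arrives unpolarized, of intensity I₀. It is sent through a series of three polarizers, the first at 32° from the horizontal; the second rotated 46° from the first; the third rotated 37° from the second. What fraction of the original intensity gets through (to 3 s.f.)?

Unpolarized light through the first polarizer → I₁ = ½ I₀, now polarized at 32°.
I₂ = I₁ cos²(46°) = 0.5 · 0.4826 I₀ = 0.2413 I₀.
I₃ = I₂ cos²(37°) = 0.2413 · 0.6378 I₀ = 0.1539 I₀.
Transmitted fraction = 0.1539.

≈ 0.154 I₀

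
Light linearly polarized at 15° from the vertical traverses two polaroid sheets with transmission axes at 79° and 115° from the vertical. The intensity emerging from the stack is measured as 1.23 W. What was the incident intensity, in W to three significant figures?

By Malus's law, I₁ = I₀ cos²(79° − 15°) = I₀ cos²(64°) = 0.1922 I₀.
I₂ = I₁ cos²(115° − 79°) = 0.1922 I₀ · cos²(36°) = 0.1258 I₀.
So 1.23 W = 0.1258 I₀, giving I₀ = 1.23/0.1258 = 9.779 W.

I₀ ≈ 9.78 W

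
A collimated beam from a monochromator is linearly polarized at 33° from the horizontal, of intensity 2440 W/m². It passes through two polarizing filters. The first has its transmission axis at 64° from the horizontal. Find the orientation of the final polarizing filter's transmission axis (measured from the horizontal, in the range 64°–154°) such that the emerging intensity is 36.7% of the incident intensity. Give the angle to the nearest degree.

θ ≈ 109°

I₁ = I₀ cos²(64° − 33°) = I₀ cos²(31°) = 0.7347 I₀.
Need I₂/I₀ = 0.367, so cos²(θ − 64°) = 0.367 / 0.7347 = 0.4995.
θ − 64° = arccos(√0.4995) = 45.0°, giving θ ≈ 64 + 45.0 = 109.0°.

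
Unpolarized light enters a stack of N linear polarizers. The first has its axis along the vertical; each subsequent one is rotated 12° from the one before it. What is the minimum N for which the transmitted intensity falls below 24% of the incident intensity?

N = 18

First polarizer halves the unpolarized light: factor 1/2.
Each further stage multiplies by cos²(12°) = 0.9568.
After N polarizers: T = 0.5·0.9568^(N−1). Require T < 0.24 ⇒ N−1 > ln(0.24/0.5)/ln(0.9568) = 16.61, so N−1 ≥ 17 and N = 18.
Check: N=18 gives T = 0.2359 < 0.24; N=17 gives T = 0.2466.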